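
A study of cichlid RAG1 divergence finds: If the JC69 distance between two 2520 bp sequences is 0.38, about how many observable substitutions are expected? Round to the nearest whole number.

751

Invert JC69: p = (3/4)(1 − e^(−4d/3)) = 0.75 × (1 − e^(-0.506667)) = 0.75 × (1 − 0.602500) = 0.298125.
Expected differing sites = pL ≈ 0.298125 × 2520 = 751.275 ≈ 751.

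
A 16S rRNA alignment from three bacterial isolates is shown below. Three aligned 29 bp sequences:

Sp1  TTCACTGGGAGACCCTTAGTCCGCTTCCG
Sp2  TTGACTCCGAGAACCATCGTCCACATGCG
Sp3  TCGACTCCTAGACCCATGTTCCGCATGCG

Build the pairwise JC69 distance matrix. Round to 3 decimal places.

d(Sp1,Sp2) = 0.401, d(Sp1,Sp3) = 0.462, d(Sp2,Sp3) = 0.242

Sp1–Sp2: 9/29 sites differ → p ≈ 0.310345, d = −0.75 ln(1 − 0.413793) = 0.400562 ≈ 0.401.
Sp1–Sp3: 10/29 sites differ → p ≈ 0.344828, d = −0.75 ln(1 − 0.459771) = 0.461822 ≈ 0.462.
Sp2–Sp3: 6/29 sites differ → p ≈ 0.206897, d = −0.75 ln(1 − 0.275863) = 0.242081 ≈ 0.242.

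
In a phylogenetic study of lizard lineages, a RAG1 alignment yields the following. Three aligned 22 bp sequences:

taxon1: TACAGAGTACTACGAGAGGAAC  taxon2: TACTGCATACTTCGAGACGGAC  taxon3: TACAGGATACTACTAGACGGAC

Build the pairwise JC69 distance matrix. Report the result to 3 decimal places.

taxon1–taxon2: 6/22 sites differ → p ≈ 0.272727, d = −0.75 ln(1 − 0.363636) = 0.338988 ≈ 0.339.
taxon1–taxon3: 5/22 sites differ → p ≈ 0.227273, d = −0.75 ln(1 − 0.303031) = 0.270761 ≈ 0.271.
taxon2–taxon3: 4/22 sites differ → p ≈ 0.181818, d = −0.75 ln(1 − 0.242424) = 0.208224 ≈ 0.208.

d(taxon1,taxon2) = 0.339, d(taxon1,taxon3) = 0.271, d(taxon2,taxon3) = 0.208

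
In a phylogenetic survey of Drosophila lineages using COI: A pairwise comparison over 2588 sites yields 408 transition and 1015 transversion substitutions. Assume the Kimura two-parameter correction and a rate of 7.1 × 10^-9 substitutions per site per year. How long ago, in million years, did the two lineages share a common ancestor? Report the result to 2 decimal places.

70.30

P = 408/2588 ≈ 0.157651 and Q = 1015/2588 ≈ 0.392195.
Under the Kimura two-parameter model, d = −½ ln(1 − 2P − Q) − ¼ ln(1 − 2Q).
1 − 2P − Q = 0.292503, giving −½ ln(0.292503) = 0.614640.
1 − 2Q = 0.21561, giving −¼ ln(0.21561) = 0.383571.
d = 0.614640 + 0.383571 = 0.998211.
Under a molecular clock d = 2μt, so t = d/(2μ) = 0.998211 / (2 × 7.1 × 10^-9) = 70.30 million years.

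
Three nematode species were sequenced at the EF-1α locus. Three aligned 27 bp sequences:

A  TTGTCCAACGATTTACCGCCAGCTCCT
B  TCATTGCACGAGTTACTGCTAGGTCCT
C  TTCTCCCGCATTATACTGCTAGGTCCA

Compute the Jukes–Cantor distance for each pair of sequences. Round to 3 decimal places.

d(A,B) = 0.441, d(A,C) = 0.511, d(B,C) = 0.511

A–B: 9/27 sites differ → p ≈ 0.333333, d = −0.75 ln(1 − 0.444444) = 0.440839 ≈ 0.441.
A–C: 10/27 sites differ → p ≈ 0.37037, d = −0.75 ln(1 − 0.493827) = 0.510658 ≈ 0.511.
B–C: 10/27 sites differ → p ≈ 0.37037, d = −0.75 ln(1 − 0.493827) = 0.510658 ≈ 0.511.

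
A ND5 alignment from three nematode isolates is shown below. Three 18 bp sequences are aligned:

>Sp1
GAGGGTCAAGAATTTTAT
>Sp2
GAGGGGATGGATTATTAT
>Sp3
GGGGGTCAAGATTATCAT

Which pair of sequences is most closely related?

Sp1–Sp2: 6/18 differ, p = 0.333, d = 0.441.
Sp1–Sp3: 4/18 differ, p = 0.222, d = 0.264.
Sp2–Sp3: 6/18 differ, p = 0.333, d = 0.441.
The smallest distance is between Sp1 and Sp3.

Sp1 and Sp3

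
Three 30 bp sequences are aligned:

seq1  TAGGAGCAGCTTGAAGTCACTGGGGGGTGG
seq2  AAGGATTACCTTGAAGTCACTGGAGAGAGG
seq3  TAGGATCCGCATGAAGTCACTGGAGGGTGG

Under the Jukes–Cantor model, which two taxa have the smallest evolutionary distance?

seq1–seq2: 7/30 differ, p = 0.233, d = 0.280.
seq1–seq3: 4/30 differ, p = 0.133, d = 0.147.
seq2–seq3: 7/30 differ, p = 0.233, d = 0.280.
The smallest distance is between seq1 and seq3.

seq1 and seq3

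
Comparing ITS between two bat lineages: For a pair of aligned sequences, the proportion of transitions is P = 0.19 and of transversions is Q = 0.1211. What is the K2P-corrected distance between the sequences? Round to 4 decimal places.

0.4170

Under the Kimura two-parameter model, d = −½ ln(1 − 2P − Q) − ¼ ln(1 − 2Q).
1 − 2P − Q = 0.4989, giving −½ ln(0.4989) = 0.347675.
1 − 2Q = 0.7578, giving −¼ ln(0.7578) = 0.069334.
d = 0.347675 + 0.069334 = 0.417009.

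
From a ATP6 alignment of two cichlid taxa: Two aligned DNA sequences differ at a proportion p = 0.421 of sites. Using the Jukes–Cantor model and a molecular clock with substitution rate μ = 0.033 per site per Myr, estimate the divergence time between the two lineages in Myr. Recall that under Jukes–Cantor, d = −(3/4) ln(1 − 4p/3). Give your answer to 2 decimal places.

d = −(3/4) ln(1 − 4p/3) = −0.75 ln(1 − 0.561333) = −0.75 ln(0.438667)
  = −0.75 × (-0.824015) = 0.618011 substitutions/site.
Under a molecular clock d = 2μt, so t = d/(2μ) = 0.618011 / (2 × 0.033) = 9.36 Myr.

9.36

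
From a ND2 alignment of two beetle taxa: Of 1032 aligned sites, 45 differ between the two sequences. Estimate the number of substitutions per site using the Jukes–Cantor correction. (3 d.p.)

0.045

p = 45/1032 ≈ 0.043605.
d = −(3/4) ln(1 − 4p/3) = −0.75 ln(1 − 0.05814) = −0.75 ln(0.94186)
  = −0.75 × (-0.059899) = 0.044924 substitutions/site.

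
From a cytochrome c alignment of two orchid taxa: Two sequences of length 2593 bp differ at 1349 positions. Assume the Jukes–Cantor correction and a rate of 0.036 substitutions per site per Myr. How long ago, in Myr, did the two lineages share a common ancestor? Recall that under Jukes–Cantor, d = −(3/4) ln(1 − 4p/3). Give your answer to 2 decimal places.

12.32

p = 1349/2593 ≈ 0.520247.
d = −(3/4) ln(1 − 4p/3) = −0.75 ln(1 − 0.693663) = −0.75 ln(0.306337)
  = −0.75 × (-1.183069) = 0.887302 substitutions/site.
Under a molecular clock d = 2μt, so t = d/(2μ) = 0.887302 / (2 × 0.036) = 12.32 Myr.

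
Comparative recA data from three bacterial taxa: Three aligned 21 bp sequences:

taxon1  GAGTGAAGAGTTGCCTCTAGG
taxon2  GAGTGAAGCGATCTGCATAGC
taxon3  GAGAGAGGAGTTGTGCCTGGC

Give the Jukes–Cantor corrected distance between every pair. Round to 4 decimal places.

d(taxon1,taxon2) = 0.5319, d(taxon1,taxon3) = 0.4408, d(taxon2,taxon3) = 0.4408

taxon1–taxon2: 8/21 sites differ → p ≈ 0.380952, d = −0.75 ln(1 − 0.507936) = 0.531860 ≈ 0.5319.
taxon1–taxon3: 7/21 sites differ → p ≈ 0.333333, d = −0.75 ln(1 − 0.444444) = 0.440839 ≈ 0.4408.
taxon2–taxon3: 7/21 sites differ → p ≈ 0.333333, d = −0.75 ln(1 − 0.444444) = 0.440839 ≈ 0.4408.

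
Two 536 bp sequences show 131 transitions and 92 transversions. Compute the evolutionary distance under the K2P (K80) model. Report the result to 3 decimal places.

P = 131/536 ≈ 0.244403 and Q = 92/536 ≈ 0.171642.
Under the Kimura two-parameter model, d = −½ ln(1 − 2P − Q) − ¼ ln(1 − 2Q).
1 − 2P − Q = 0.339552, giving −½ ln(0.339552) = 0.540064.
1 − 2Q = 0.656716, giving −¼ ln(0.656716) = 0.105126.
d = 0.540064 + 0.105126 = 0.645190.

0.645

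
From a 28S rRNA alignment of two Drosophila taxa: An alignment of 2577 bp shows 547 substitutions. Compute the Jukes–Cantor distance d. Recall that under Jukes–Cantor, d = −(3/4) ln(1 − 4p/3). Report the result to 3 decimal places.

0.250

p = 547/2577 ≈ 0.212262.
d = −(3/4) ln(1 − 4p/3) = −0.75 ln(1 − 0.283016) = −0.75 ln(0.716984)
  = −0.75 × (-0.332702) = 0.249527 substitutions/site.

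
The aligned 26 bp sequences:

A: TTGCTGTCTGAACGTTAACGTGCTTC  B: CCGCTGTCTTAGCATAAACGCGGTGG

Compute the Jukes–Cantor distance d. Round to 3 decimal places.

The sequences differ at 10 of 26 sites (1, 2, 10, 12, 14, 16, 21, 23, 25, 26), so p = 10/26 ≈ 0.384615.
d = −(3/4) ln(1 − 4p/3) = −0.75 ln(1 − 0.51282) = −0.75 ln(0.48718)
  = −0.75 × (-0.719122) = 0.539342 substitutions/site.

0.539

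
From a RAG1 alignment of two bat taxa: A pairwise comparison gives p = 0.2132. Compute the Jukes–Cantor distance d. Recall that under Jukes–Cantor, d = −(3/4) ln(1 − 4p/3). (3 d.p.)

0.251

d = −(3/4) ln(1 − 4p/3) = −0.75 ln(1 − 0.284267) = −0.75 ln(0.715733)
  = −0.75 × (-0.334448) = 0.250836 substitutions/site.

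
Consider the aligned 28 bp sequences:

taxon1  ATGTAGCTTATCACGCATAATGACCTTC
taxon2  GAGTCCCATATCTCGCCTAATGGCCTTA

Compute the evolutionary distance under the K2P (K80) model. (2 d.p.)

0.42

Of 28 sites, 2 differences are transitions and 7 are transversions, so P = 2/28 ≈ 0.071429 and Q = 7/28 = 0.25.
Under the Kimura two-parameter model, d = −½ ln(1 − 2P − Q) − ¼ ln(1 − 2Q).
1 − 2P − Q = 0.607142, giving −½ ln(0.607142) = 0.249496.
1 − 2Q = 0.5, giving −¼ ln(0.5) = 0.173287.
d = 0.249496 + 0.173287 = 0.422783.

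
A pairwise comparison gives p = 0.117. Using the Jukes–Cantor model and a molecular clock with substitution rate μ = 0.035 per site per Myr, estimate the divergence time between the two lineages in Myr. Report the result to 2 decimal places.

1.82

d = −(3/4) ln(1 − 4p/3) = −0.75 ln(1 − 0.156) = −0.75 ln(0.844)
  = −0.75 × (-0.169603) = 0.127202 substitutions/site.
Under a molecular clock d = 2μt, so t = d/(2μ) = 0.127202 / (2 × 0.035) = 1.82 Myr.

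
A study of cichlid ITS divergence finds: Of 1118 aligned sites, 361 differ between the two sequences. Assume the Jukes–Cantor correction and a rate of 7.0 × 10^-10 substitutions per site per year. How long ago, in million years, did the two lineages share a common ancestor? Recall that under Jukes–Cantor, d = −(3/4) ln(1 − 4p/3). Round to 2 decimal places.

p = 361/1118 ≈ 0.322898.
d = −(3/4) ln(1 − 4p/3) = −0.75 ln(1 − 0.430531) = −0.75 ln(0.569469)
  = −0.75 × (-0.563051) = 0.422288 substitutions/site.
Under a molecular clock d = 2μt, so t = d/(2μ) = 0.422288 / (2 × 7.0 × 10^-10) = 301.63 million years.

301.63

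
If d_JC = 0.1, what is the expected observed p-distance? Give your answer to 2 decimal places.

p = (3/4)(1 − e^(−4d/3)) = 0.75 × (1 − e^(-0.133333)) = 0.75 × (1 − 0.875174) = 0.093620.

0.09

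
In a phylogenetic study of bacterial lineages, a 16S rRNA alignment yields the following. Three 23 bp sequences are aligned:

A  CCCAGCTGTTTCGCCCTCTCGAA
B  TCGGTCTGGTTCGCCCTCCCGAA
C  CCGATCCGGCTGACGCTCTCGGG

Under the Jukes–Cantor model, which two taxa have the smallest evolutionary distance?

A–B: 6/23 differ, p = 0.261, d = 0.321.
A–C: 10/23 differ, p = 0.435, d = 0.650.
B–C: 10/23 differ, p = 0.435, d = 0.650.
The smallest distance is between A and B.

A and B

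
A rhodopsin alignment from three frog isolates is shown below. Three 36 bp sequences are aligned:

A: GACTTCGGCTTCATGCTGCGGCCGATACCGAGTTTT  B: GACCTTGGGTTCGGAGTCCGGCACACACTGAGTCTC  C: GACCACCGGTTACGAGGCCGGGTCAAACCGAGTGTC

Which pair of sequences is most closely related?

B and C

A–B: 14/36 differ, p = 0.389, d = 0.548.
A–C: 17/36 differ, p = 0.472, d = 0.745.
B–C: 11/36 differ, p = 0.306, d = 0.392.
The smallest distance is between B and C.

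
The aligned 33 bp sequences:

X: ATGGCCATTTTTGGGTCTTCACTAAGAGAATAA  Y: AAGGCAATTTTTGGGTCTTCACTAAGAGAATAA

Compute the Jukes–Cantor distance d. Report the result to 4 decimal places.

The sequences differ at 2 of 33 sites (2, 6), so p = 2/33 ≈ 0.060606.
d = −(3/4) ln(1 − 4p/3) = −0.75 ln(1 − 0.080808) = −0.75 ln(0.919192)
  = −0.75 × (-0.084260) = 0.063195 substitutions/site.

0.0632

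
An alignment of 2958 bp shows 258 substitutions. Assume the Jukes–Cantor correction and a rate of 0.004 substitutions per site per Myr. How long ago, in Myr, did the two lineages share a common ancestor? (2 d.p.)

11.59

p = 258/2958 ≈ 0.087221.
d = −(3/4) ln(1 − 4p/3) = −0.75 ln(1 − 0.116295) = −0.75 ln(0.883705)
  = −0.75 × (-0.123632) = 0.092724 substitutions/site.
Under a molecular clock d = 2μt, so t = d/(2μ) = 0.092724 / (2 × 0.004) = 11.59 Myr.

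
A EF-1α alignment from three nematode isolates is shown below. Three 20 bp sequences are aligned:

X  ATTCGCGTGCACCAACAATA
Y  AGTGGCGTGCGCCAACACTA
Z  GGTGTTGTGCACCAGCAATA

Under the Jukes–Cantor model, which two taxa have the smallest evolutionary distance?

X and Y

X–Y: 4/20 differ, p = 0.200, d = 0.233.
X–Z: 6/20 differ, p = 0.300, d = 0.383.
Y–Z: 6/20 differ, p = 0.300, d = 0.383.
The smallest distance is between X and Y.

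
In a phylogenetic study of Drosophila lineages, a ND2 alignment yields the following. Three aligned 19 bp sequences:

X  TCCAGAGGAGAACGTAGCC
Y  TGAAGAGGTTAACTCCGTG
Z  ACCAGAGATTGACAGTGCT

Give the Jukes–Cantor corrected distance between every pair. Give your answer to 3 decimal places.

d(X,Y) = 0.749, d(X,Z) = 0.749, d(Y,Z) = 0.907

X–Y: 9/19 sites differ → p ≈ 0.473684, d = −0.75 ln(1 − 0.631579) = 0.748897 ≈ 0.749.
X–Z: 9/19 sites differ → p ≈ 0.473684, d = −0.75 ln(1 − 0.631579) = 0.748897 ≈ 0.749.
Y–Z: 10/19 sites differ → p ≈ 0.526316, d = −0.75 ln(1 − 0.701755) = 0.907380 ≈ 0.907.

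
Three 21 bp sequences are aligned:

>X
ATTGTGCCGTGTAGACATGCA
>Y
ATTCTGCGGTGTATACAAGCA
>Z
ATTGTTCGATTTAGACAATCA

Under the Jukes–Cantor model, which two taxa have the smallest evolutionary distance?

X–Y: 4/21 differ, p = 0.190, d = 0.220.
X–Z: 6/21 differ, p = 0.286, d = 0.360.
Y–Z: 6/21 differ, p = 0.286, d = 0.360.
The smallest distance is between X and Y.

X and Y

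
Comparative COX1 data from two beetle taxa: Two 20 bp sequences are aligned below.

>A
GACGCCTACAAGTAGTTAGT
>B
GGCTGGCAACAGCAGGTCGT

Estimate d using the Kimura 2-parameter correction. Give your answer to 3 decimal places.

Of 20 sites, 3 differences are transitions and 7 are transversions, so P = 3/20 = 0.15 and Q = 7/20 = 0.35.
Under the Kimura two-parameter model, d = −½ ln(1 − 2P − Q) − ¼ ln(1 − 2Q).
1 − 2P − Q = 0.35, giving −½ ln(0.35) = 0.524911.
1 − 2Q = 0.3, giving −¼ ln(0.3) = 0.300993.
d = 0.524911 + 0.300993 = 0.825904.

0.826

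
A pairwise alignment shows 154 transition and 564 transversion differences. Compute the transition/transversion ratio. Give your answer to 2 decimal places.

0.27

R = 154/564 = 0.273049… ≈ 0.27 (to 2 d.p.).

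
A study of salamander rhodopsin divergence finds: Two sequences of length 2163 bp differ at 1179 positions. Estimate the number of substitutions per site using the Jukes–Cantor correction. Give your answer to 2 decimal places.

p = 1179/2163 ≈ 0.545076.
d = −(3/4) ln(1 − 4p/3) = −0.75 ln(1 − 0.726768) = −0.75 ln(0.273232)
  = −0.75 × (-1.297434) = 0.973076 substitutions/site.

0.97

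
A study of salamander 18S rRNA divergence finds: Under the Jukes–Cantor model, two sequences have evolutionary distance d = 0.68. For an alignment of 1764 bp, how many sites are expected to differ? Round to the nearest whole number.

Invert JC69: p = (3/4)(1 − e^(−4d/3)) = 0.75 × (1 − e^(-0.906667)) = 0.75 × (1 − 0.403868) = 0.447099.
Expected differing sites = pL ≈ 0.447099 × 1764 = 788.682636 ≈ 789.

789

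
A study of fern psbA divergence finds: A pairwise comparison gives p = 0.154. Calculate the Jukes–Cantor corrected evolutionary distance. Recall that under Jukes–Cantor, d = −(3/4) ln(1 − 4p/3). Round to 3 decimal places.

0.172

d = −(3/4) ln(1 − 4p/3) = −0.75 ln(1 − 0.205333) = −0.75 ln(0.794667)
  = −0.75 × (-0.229832) = 0.172374 substitutions/site.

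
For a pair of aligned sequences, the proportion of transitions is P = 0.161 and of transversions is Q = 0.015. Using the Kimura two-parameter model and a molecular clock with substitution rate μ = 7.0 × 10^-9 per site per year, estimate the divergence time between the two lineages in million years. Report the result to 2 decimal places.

15.22

Under the Kimura two-parameter model, d = −½ ln(1 − 2P − Q) − ¼ ln(1 − 2Q).
1 − 2P − Q = 0.663, giving −½ ln(0.663) = 0.205490.
1 − 2Q = 0.97, giving −¼ ln(0.97) = 0.007615.
d = 0.205490 + 0.007615 = 0.213105.
Under a molecular clock d = 2μt, so t = d/(2μ) = 0.213105 / (2 × 7.0 × 10^-9) = 15.22 million years.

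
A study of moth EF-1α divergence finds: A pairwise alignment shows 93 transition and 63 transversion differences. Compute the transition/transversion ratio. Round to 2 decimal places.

1.48

R = 93/63 = 1.476190… ≈ 1.48 (to 2 d.p.).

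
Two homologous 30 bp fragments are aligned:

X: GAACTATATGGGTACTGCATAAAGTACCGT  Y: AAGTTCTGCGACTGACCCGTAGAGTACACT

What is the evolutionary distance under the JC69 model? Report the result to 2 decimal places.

0.93

The sequences differ at 16 of 30 sites, so p = 16/30 ≈ 0.533333.
d = −(3/4) ln(1 − 4p/3) = −0.75 ln(1 − 0.711111) = −0.75 ln(0.288889)
  = −0.75 × (-1.241713) = 0.931285 substitutions/site.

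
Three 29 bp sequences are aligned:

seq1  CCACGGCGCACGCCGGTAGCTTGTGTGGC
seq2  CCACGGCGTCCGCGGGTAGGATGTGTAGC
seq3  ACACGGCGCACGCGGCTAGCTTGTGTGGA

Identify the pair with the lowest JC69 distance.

seq1 and seq3

seq1–seq2: 6/29 differ, p = 0.207, d = 0.242.
seq1–seq3: 4/29 differ, p = 0.138, d = 0.152.
seq2–seq3: 8/29 differ, p = 0.276, d = 0.344.
The smallest distance is between seq1 and seq3.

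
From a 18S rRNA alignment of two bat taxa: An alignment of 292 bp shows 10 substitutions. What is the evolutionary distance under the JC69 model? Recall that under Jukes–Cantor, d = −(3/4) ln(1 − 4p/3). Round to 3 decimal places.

0.035

p = 10/292 ≈ 0.034247.
d = −(3/4) ln(1 − 4p/3) = −0.75 ln(1 − 0.045663) = −0.75 ln(0.954337)
  = −0.75 × (-0.046738) = 0.035054 substitutions/site.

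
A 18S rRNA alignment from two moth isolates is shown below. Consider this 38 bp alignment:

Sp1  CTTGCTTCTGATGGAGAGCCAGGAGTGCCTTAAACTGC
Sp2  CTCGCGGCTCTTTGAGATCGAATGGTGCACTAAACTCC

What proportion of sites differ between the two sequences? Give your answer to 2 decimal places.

0.37

The sequences differ at 14 of 38 positions.
p = 14/38 = 0.368421… ≈ 0.37 (to 2 d.p.).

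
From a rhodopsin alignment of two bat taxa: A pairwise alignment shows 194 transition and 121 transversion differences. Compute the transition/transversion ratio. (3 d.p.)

R = 194/121 = 1.603305… ≈ 1.603 (to 3 d.p.).

1.603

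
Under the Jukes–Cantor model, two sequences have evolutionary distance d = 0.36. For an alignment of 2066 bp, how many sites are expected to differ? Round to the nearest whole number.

Invert JC69: p = (3/4)(1 − e^(−4d/3)) = 0.75 × (1 − e^(-0.48)) = 0.75 × (1 − 0.618783) = 0.285913.
Expected differing sites = pL ≈ 0.285913 × 2066 = 590.696258 ≈ 591.

591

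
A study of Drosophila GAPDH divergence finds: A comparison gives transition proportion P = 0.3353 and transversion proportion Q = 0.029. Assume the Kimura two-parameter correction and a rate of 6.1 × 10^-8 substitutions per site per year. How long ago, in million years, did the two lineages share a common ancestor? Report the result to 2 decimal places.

Under the Kimura two-parameter model, d = −½ ln(1 − 2P − Q) − ¼ ln(1 − 2Q).
1 − 2P − Q = 0.3004, giving −½ ln(0.3004) = 0.601320.
1 − 2Q = 0.942, giving −¼ ln(0.942) = 0.014938.
d = 0.601320 + 0.014938 = 0.616258.
Under a molecular clock d = 2μt, so t = d/(2μ) = 0.616258 / (2 × 6.1 × 10^-8) = 5.05 million years.

5.05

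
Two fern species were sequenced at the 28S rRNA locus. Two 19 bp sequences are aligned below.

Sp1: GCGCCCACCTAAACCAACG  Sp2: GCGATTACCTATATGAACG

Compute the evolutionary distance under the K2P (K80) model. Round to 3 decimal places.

Of 19 sites, 3 differences are transitions and 3 are transversions, so P = 3/19 ≈ 0.157895 and Q = 3/19 ≈ 0.157895.
Under the Kimura two-parameter model, d = −½ ln(1 − 2P − Q) − ¼ ln(1 − 2Q).
1 − 2P − Q = 0.526315, giving −½ ln(0.526315) = 0.320928.
1 − 2Q = 0.68421, giving −¼ ln(0.68421) = 0.094873.
d = 0.320928 + 0.094873 = 0.415801.

0.416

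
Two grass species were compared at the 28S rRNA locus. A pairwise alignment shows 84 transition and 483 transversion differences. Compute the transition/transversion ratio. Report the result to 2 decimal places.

R = 84/483 = 0.173913… ≈ 0.17 (to 2 d.p.).

0.17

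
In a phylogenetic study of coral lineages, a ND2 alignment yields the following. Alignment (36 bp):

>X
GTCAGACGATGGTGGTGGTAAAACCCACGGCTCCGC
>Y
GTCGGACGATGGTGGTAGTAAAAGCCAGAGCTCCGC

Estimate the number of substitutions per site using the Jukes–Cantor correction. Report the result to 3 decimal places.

0.154

The sequences differ at 5 of 36 sites (4, 17, 24, 28, 29), so p = 5/36 ≈ 0.138889.
d = −(3/4) ln(1 − 4p/3) = −0.75 ln(1 − 0.185185) = −0.75 ln(0.814815)
  = −0.75 × (-0.204794) = 0.153596 substitutions/site.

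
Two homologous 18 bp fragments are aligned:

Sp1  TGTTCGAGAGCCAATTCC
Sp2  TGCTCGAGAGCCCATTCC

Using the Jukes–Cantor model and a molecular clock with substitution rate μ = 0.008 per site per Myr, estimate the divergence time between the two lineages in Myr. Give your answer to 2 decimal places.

7.52

The sequences differ at 2 of 18 sites (3, 13), so p = 2/18 ≈ 0.111111.
d = −(3/4) ln(1 − 4p/3) = −0.75 ln(1 − 0.148148) = −0.75 ln(0.851852)
  = −0.75 × (-0.160342) = 0.120257 substitutions/site.
Under a molecular clock d = 2μt, so t = d/(2μ) = 0.120257 / (2 × 0.008) = 7.52 Myr.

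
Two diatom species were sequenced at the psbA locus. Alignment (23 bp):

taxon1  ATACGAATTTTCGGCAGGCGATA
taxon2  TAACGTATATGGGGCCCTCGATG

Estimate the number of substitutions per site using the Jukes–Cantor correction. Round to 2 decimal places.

0.65

The sequences differ at 10 of 23 sites (1, 2, 6, 9, 11, 12, 16, 17, 18, 23), so p = 10/23 ≈ 0.434783.
d = −(3/4) ln(1 − 4p/3) = −0.75 ln(1 − 0.579711) = −0.75 ln(0.420289)
  = −0.75 × (-0.866813) = 0.650110 substitutions/site.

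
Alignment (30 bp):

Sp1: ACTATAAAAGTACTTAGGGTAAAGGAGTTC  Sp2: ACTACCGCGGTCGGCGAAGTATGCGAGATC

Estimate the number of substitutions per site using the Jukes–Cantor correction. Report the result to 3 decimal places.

The sequences differ at 16 of 30 sites, so p = 16/30 ≈ 0.533333.
d = −(3/4) ln(1 − 4p/3) = −0.75 ln(1 − 0.711111) = −0.75 ln(0.288889)
  = −0.75 × (-1.241713) = 0.931285 substitutions/site.

0.931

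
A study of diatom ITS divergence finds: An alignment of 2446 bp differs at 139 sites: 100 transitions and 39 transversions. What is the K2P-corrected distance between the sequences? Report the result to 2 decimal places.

P = 100/2446 ≈ 0.040883 and Q = 39/2446 ≈ 0.015944.
Under the Kimura two-parameter model, d = −½ ln(1 − 2P − Q) − ¼ ln(1 − 2Q).
1 − 2P − Q = 0.90229, giving −½ ln(0.90229) = 0.051410.
1 − 2Q = 0.968112, giving −¼ ln(0.968112) = 0.008102.
d = 0.051410 + 0.008102 = 0.059512.

0.06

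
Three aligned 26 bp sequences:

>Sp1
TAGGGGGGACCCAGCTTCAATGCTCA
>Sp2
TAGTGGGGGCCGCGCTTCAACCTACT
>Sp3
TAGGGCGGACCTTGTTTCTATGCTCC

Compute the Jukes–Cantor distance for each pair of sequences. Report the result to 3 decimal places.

Sp1–Sp2: 9/26 sites differ → p ≈ 0.346154, d = −0.75 ln(1 − 0.461539) = 0.464280 ≈ 0.464.
Sp1–Sp3: 6/26 sites differ → p ≈ 0.230769, d = −0.75 ln(1 − 0.307692) = 0.275793 ≈ 0.276.
Sp2–Sp3: 12/26 sites differ → p ≈ 0.461538, d = −0.75 ln(1 − 0.615384) = 0.716632 ≈ 0.717.

d(Sp1,Sp2) = 0.464, d(Sp1,Sp3) = 0.276, d(Sp2,Sp3) = 0.717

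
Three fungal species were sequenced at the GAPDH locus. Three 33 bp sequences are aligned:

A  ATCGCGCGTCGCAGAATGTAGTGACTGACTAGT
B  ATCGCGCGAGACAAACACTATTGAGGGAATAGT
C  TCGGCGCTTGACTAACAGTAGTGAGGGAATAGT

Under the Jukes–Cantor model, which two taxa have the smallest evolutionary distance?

A–B: 11/33 differ, p = 0.333, d = 0.441.
A–C: 13/33 differ, p = 0.394, d = 0.559.
B–C: 8/33 differ, p = 0.242, d = 0.293.
The smallest distance is between B and C.

B and C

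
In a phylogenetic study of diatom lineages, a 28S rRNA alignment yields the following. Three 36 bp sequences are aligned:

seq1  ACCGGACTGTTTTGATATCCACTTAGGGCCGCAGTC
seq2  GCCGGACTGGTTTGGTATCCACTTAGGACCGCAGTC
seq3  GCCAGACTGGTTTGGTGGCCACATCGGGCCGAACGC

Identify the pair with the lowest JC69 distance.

seq1–seq2: 4/36 differ, p = 0.111, d = 0.120.
seq1–seq3: 11/36 differ, p = 0.306, d = 0.392.
seq2–seq3: 9/36 differ, p = 0.250, d = 0.304.
The smallest distance is between seq1 and seq2.

seq1 and seq2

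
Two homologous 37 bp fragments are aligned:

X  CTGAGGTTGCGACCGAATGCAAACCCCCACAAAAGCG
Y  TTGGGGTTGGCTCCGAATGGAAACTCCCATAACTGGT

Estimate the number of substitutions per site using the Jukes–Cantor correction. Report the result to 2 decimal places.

0.42

The sequences differ at 12 of 37 sites, so p = 12/37 ≈ 0.324324.
d = −(3/4) ln(1 − 4p/3) = −0.75 ln(1 − 0.432432) = −0.75 ln(0.567568)
  = −0.75 × (-0.566395) = 0.424796 substitutions/site.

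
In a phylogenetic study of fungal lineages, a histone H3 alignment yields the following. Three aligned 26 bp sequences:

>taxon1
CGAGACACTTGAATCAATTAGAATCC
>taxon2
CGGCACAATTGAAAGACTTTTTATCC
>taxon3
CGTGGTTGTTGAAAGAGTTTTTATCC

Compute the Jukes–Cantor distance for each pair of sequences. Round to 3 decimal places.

d(taxon1,taxon2) = 0.464, d(taxon1,taxon3) = 0.623, d(taxon2,taxon3) = 0.334

taxon1–taxon2: 9/26 sites differ → p ≈ 0.346154, d = −0.75 ln(1 − 0.461539) = 0.464280 ≈ 0.464.
taxon1–taxon3: 11/26 sites differ → p ≈ 0.423077, d = −0.75 ln(1 − 0.564103) = 0.622762 ≈ 0.623.
taxon2–taxon3: 7/26 sites differ → p ≈ 0.269231, d = −0.75 ln(1 − 0.358975) = 0.333515 ≈ 0.334.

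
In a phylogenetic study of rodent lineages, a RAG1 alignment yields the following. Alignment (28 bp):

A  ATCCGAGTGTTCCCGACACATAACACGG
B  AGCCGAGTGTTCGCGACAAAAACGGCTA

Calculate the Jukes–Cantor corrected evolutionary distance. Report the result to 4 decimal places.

0.4197

The sequences differ at 9 of 28 sites (2, 13, 19, 21, 23, 24, 25, 27, 28), so p = 9/28 ≈ 0.321429.
d = −(3/4) ln(1 − 4p/3) = −0.75 ln(1 − 0.428572) = −0.75 ln(0.571428)
  = −0.75 × (-0.559617) = 0.419713 substitutions/site.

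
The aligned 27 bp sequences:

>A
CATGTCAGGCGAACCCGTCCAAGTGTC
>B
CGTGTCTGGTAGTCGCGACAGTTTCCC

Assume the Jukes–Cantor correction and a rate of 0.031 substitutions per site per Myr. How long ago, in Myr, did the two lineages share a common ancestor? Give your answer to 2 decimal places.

The sequences differ at 14 of 27 sites, so p = 14/27 ≈ 0.518519.
d = −(3/4) ln(1 − 4p/3) = −0.75 ln(1 − 0.691359) = −0.75 ln(0.308641)
  = −0.75 × (-1.175576) = 0.881682 substitutions/site.
Under a molecular clock d = 2μt, so t = d/(2μ) = 0.881682 / (2 × 0.031) = 14.22 Myr.

14.22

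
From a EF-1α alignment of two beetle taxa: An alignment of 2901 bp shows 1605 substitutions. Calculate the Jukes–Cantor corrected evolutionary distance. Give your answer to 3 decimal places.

p = 1605/2901 ≈ 0.553257.
d = −(3/4) ln(1 − 4p/3) = −0.75 ln(1 − 0.737676) = −0.75 ln(0.262324)
  = −0.75 × (-1.338175) = 1.003631 substitutions/site.

1.004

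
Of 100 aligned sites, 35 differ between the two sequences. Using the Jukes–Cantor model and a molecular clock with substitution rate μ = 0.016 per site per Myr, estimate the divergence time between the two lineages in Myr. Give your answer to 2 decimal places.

p = 35/100 = 0.35.
d = −(3/4) ln(1 − 4p/3) = −0.75 ln(1 − 0.466667) = −0.75 ln(0.533333)
  = −0.75 × (-0.628609) = 0.471457 substitutions/site.
Under a molecular clock d = 2μt, so t = d/(2μ) = 0.471457 / (2 × 0.016) = 14.73 Myr.

14.73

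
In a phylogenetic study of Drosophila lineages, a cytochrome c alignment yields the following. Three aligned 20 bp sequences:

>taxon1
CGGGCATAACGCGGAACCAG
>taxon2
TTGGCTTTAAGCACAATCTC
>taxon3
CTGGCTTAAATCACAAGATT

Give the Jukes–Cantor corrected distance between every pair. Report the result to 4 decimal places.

taxon1–taxon2: 10/20 sites differ → p = 0.5, d = −0.75 ln(1 − 0.666667) = 0.823960 ≈ 0.8240.
taxon1–taxon3: 10/20 sites differ → p = 0.5, d = −0.75 ln(1 − 0.666667) = 0.823960 ≈ 0.8240.
taxon2–taxon3: 6/20 sites differ → p = 0.3, d = −0.75 ln(1 − 0.4) = 0.383119 ≈ 0.3831.

d(taxon1,taxon2) = 0.8240, d(taxon1,taxon3) = 0.8240, d(taxon2,taxon3) = 0.3831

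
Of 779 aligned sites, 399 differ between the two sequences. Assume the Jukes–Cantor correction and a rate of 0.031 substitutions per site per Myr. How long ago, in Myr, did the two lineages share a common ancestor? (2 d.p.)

13.89

p = 399/779 ≈ 0.512195.
d = −(3/4) ln(1 − 4p/3) = −0.75 ln(1 − 0.682927) = −0.75 ln(0.317073)
  = −0.75 × (-1.148623) = 0.861467 substitutions/site.
Under a molecular clock d = 2μt, so t = d/(2μ) = 0.861467 / (2 × 0.031) = 13.89 Myr.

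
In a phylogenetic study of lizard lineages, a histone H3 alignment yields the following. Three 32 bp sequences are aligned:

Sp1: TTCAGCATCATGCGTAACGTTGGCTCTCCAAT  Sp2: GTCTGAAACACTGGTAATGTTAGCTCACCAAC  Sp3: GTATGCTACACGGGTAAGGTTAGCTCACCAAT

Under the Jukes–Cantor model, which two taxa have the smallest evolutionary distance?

Sp2 and Sp3

Sp1–Sp2: 11/32 differ, p = 0.344, d = 0.460.
Sp1–Sp3: 10/32 differ, p = 0.313, d = 0.404.
Sp2–Sp3: 6/32 differ, p = 0.188, d = 0.216.
The smallest distance is between Sp2 and Sp3.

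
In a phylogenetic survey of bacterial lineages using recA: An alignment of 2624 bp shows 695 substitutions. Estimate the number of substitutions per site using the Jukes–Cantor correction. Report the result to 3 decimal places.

p = 695/2624 ≈ 0.264863.
d = −(3/4) ln(1 − 4p/3) = −0.75 ln(1 − 0.353151) = −0.75 ln(0.646849)
  = −0.75 × (-0.435642) = 0.326732 substitutions/site.

0.327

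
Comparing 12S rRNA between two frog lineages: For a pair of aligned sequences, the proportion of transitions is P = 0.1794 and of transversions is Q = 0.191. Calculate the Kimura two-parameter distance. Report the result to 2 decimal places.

0.52

Under the Kimura two-parameter model, d = −½ ln(1 − 2P − Q) − ¼ ln(1 − 2Q).
1 − 2P − Q = 0.4502, giving −½ ln(0.4502) = 0.399032.
1 − 2Q = 0.618, giving −¼ ln(0.618) = 0.120317.
d = 0.399032 + 0.120317 = 0.519349.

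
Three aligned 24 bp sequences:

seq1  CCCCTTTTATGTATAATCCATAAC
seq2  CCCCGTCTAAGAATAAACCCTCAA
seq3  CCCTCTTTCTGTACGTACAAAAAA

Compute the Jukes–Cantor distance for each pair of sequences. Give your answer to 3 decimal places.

seq1–seq2: 8/24 sites differ → p ≈ 0.333333, d = −0.75 ln(1 − 0.444444) = 0.440839 ≈ 0.441.
seq1–seq3: 10/24 sites differ → p ≈ 0.416667, d = −0.75 ln(1 − 0.555556) = 0.608198 ≈ 0.608.
seq2–seq3: 13/24 sites differ → p ≈ 0.541667, d = −0.75 ln(1 − 0.722223) = 0.960702 ≈ 0.961.

d(seq1,seq2) = 0.441, d(seq1,seq3) = 0.608, d(seq2,seq3) = 0.961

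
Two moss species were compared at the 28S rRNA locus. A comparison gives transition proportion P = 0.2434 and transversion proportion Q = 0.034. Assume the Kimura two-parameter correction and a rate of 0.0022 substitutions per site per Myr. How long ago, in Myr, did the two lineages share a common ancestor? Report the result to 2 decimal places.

Under the Kimura two-parameter model, d = −½ ln(1 − 2P − Q) − ¼ ln(1 − 2Q).
1 − 2P − Q = 0.4792, giving −½ ln(0.4792) = 0.367819.
1 − 2Q = 0.932, giving −¼ ln(0.932) = 0.017606.
d = 0.367819 + 0.017606 = 0.385425.
Under a molecular clock d = 2μt, so t = d/(2μ) = 0.385425 / (2 × 0.0022) = 87.60 Myr.

87.60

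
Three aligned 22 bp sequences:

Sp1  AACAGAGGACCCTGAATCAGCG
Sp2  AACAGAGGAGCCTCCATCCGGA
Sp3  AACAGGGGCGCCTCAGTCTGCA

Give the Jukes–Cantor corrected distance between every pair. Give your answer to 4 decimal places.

Sp1–Sp2: 6/22 sites differ → p ≈ 0.272727, d = −0.75 ln(1 − 0.363636) = 0.338988 ≈ 0.3390.
Sp1–Sp3: 7/22 sites differ → p ≈ 0.318182, d = −0.75 ln(1 − 0.424243) = 0.414052 ≈ 0.4141.
Sp2–Sp3: 6/22 sites differ → p ≈ 0.272727, d = −0.75 ln(1 − 0.363636) = 0.338988 ≈ 0.3390.

d(Sp1,Sp2) = 0.3390, d(Sp1,Sp3) = 0.4141, d(Sp2,Sp3) = 0.3390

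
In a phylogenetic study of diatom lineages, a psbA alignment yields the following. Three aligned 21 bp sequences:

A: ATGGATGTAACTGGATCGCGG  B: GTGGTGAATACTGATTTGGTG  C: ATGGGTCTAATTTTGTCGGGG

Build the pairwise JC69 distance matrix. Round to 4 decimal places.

d(A,B) = 0.8990, d(A,C) = 0.4408, d(B,C) = 1.0763

A–B: 11/21 sites differ → p ≈ 0.52381, d = −0.75 ln(1 − 0.698413) = 0.899023 ≈ 0.8990.
A–C: 7/21 sites differ → p ≈ 0.333333, d = −0.75 ln(1 − 0.444444) = 0.440839 ≈ 0.4408.
B–C: 12/21 sites differ → p ≈ 0.571429, d = −0.75 ln(1 − 0.761905) = 1.076314 ≈ 1.0763.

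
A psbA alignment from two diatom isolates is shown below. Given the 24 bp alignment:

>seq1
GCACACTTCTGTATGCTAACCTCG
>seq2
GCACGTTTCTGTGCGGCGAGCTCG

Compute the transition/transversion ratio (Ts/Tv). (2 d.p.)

Transitions are A↔G and C↔T; transversions are all other mismatches.
Transitions: 6. Transversions: 2.
R = 6/2 = 3.00.

3.00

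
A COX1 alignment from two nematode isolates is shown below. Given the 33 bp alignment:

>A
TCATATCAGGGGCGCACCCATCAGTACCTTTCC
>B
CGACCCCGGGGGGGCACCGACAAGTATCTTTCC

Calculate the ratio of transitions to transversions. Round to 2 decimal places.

Transitions are A↔G and C↔T; transversions are all other mismatches.
Transitions: 6. Transversions: 5.
R = 6/5 = 1.20.

1.20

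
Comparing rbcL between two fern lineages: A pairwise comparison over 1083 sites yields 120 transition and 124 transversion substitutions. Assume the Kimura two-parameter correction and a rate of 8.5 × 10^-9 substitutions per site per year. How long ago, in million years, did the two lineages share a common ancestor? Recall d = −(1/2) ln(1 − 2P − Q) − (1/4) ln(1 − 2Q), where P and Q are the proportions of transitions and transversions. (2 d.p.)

15.87

P = 120/1083 ≈ 0.110803 and Q = 124/1083 ≈ 0.114497.
Under the Kimura two-parameter model, d = −½ ln(1 − 2P − Q) − ¼ ln(1 − 2Q).
1 − 2P − Q = 0.663897, giving −½ ln(0.663897) = 0.204814.
1 − 2Q = 0.771006, giving −¼ ln(0.771006) = 0.065015.
d = 0.204814 + 0.065015 = 0.269829.
Under a molecular clock d = 2μt, so t = d/(2μ) = 0.269829 / (2 × 8.5 × 10^-9) = 15.87 million years.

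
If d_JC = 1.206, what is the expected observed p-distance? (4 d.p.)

p = (3/4)(1 − e^(−4d/3)) = 0.75 × (1 − e^(-1.608)) = 0.75 × (1 − 0.200288) = 0.599784.

0.5998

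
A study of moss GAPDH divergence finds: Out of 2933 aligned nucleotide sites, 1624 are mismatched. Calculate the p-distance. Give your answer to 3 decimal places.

p = 1624/2933 = 0.553699… ≈ 0.554 (to 3 d.p.).

0.554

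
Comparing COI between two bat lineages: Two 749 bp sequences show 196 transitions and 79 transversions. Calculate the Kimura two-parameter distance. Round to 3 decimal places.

0.555

P = 196/749 ≈ 0.261682 and Q = 79/749 ≈ 0.105474.
Under the Kimura two-parameter model, d = −½ ln(1 − 2P − Q) − ¼ ln(1 − 2Q).
1 − 2P − Q = 0.371162, giving −½ ln(0.371162) = 0.495558.
1 − 2Q = 0.789052, giving −¼ ln(0.789052) = 0.059231.
d = 0.495558 + 0.059231 = 0.554789.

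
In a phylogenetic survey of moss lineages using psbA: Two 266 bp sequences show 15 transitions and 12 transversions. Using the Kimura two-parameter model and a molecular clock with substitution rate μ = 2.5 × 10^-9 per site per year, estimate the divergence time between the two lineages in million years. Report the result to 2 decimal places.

21.91

P = 15/266 ≈ 0.056391 and Q = 12/266 ≈ 0.045113.
Under the Kimura two-parameter model, d = −½ ln(1 − 2P − Q) − ¼ ln(1 − 2Q).
1 − 2P − Q = 0.842105, giving −½ ln(0.842105) = 0.085925.
1 − 2Q = 0.909774, giving −¼ ln(0.909774) = 0.023640.
d = 0.085925 + 0.023640 = 0.109565.
Under a molecular clock d = 2μt, so t = d/(2μ) = 0.109565 / (2 × 2.5 × 10^-9) = 21.91 million years.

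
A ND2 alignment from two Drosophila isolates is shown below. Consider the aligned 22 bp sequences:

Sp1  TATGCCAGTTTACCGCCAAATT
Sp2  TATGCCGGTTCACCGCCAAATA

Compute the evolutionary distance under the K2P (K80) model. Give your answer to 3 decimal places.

0.153

Of 22 sites, 2 differences are transitions and 1 are transversions, so P = 2/22 ≈ 0.090909 and Q = 1/22 ≈ 0.045455.
Under the Kimura two-parameter model, d = −½ ln(1 − 2P − Q) − ¼ ln(1 − 2Q).
1 − 2P − Q = 0.772727, giving −½ ln(0.772727) = 0.128915.
1 − 2Q = 0.90909, giving −¼ ln(0.90909) = 0.023828.
d = 0.128915 + 0.023828 = 0.152743.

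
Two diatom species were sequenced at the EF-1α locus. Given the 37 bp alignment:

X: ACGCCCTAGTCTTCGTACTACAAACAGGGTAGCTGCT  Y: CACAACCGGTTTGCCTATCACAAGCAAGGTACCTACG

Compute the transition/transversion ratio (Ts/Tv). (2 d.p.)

Transitions are A↔G and C↔T; transversions are all other mismatches.
Transitions: 8. Transversions: 9.
R = 8/9 = 0.888888… ≈ 0.89 (to 2 d.p.).

0.89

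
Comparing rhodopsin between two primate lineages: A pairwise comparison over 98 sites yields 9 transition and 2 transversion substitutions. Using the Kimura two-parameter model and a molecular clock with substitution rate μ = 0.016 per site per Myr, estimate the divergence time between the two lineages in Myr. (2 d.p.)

P = 9/98 ≈ 0.091837 and Q = 2/98 ≈ 0.020408.
Under the Kimura two-parameter model, d = −½ ln(1 − 2P − Q) − ¼ ln(1 − 2Q).
1 − 2P − Q = 0.795918, giving −½ ln(0.795918) = 0.114130.
1 − 2Q = 0.959184, giving −¼ ln(0.959184) = 0.010418.
d = 0.114130 + 0.010418 = 0.124548.
Under a molecular clock d = 2μt, so t = d/(2μ) = 0.124548 / (2 × 0.016) = 3.89 Myr.

3.89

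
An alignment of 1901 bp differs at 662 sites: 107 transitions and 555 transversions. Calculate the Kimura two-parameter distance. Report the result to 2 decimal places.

0.48

P = 107/1901 ≈ 0.056286 and Q = 555/1901 ≈ 0.291952.
Under the Kimura two-parameter model, d = −½ ln(1 − 2P − Q) − ¼ ln(1 − 2Q).
1 − 2P − Q = 0.595476, giving −½ ln(0.595476) = 0.259197.
1 − 2Q = 0.416096, giving −¼ ln(0.416096) = 0.219210.
d = 0.259197 + 0.219210 = 0.478407.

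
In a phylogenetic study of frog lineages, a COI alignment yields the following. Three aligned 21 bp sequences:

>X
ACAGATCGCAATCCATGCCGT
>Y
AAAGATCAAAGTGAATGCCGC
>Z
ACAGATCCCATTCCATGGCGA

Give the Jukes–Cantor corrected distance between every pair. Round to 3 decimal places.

d(X,Y) = 0.441, d(X,Z) = 0.220, d(Y,Z) = 0.532

X–Y: 7/21 sites differ → p ≈ 0.333333, d = −0.75 ln(1 − 0.444444) = 0.440839 ≈ 0.441.
X–Z: 4/21 sites differ → p ≈ 0.190476, d = −0.75 ln(1 − 0.253968) = 0.219740 ≈ 0.220.
Y–Z: 8/21 sites differ → p ≈ 0.380952, d = −0.75 ln(1 − 0.507936) = 0.531860 ≈ 0.532.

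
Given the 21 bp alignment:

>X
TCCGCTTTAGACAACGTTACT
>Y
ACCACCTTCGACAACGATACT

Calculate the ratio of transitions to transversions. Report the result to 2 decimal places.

0.67

Transitions are A↔G and C↔T; transversions are all other mismatches.
Transitions: 2. Transversions: 3.
R = 2/3 = 0.666666… ≈ 0.67 (to 2 d.p.).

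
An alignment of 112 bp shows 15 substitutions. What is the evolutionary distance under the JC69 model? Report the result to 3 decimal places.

0.148

p = 15/112 ≈ 0.133929.
d = −(3/4) ln(1 − 4p/3) = −0.75 ln(1 − 0.178572) = −0.75 ln(0.821428)
  = −0.75 × (-0.196711) = 0.147533 substitutions/site.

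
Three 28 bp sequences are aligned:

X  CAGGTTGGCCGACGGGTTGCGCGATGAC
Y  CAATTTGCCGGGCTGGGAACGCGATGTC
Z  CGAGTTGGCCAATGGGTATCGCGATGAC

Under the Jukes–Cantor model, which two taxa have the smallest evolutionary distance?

X and Z

X–Y: 10/28 differ, p = 0.357, d = 0.485.
X–Z: 6/28 differ, p = 0.214, d = 0.252.
Y–Z: 11/28 differ, p = 0.393, d = 0.556.
The smallest distance is between X and Z.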